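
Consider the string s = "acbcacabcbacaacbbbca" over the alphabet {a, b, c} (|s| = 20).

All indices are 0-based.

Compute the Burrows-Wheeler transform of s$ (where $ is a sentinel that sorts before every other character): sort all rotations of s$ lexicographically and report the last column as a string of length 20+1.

acccbca$ccbbcabaabbaa

rank  rotation               last
    0  $acbcacabcbacaacbbbca  a
    1  a$acbcacabcbacaacbbbc  c
    2  aacbbbca$acbcacabcbac  c
    3  abcbacaacbbbca$acbcac  c
    4  acaacbbbca$acbcacabcb  b
    5  acabcbacaacbbbca$acbc  c
    6  acbbbca$acbcacabcbaca  a
    7  acbcacabcbacaacbbbca$  $
    8  bacaacbbbca$acbcacabc  c
    9  bbbca$acbcacabcbacaac  c
   10  bbca$acbcacabcbacaacb  b
   11  bca$acbcacabcbacaacbb  b
   12  bcacabcbacaacbbbca$ac  c
   13  bcbacaacbbbca$acbcaca  a
   14  ca$acbcacabcbacaacbbb  b
   15  caacbbbca$acbcacabcba  a
   16  cabcbacaacbbbca$acbca  a
   17  cacabcbacaacbbbca$acb  b
   18  cbacaacbbbca$acbcacab  b
   19  cbbbca$acbcacabcbacaa  a
   20  cbcacabcbacaacbbbca$a  a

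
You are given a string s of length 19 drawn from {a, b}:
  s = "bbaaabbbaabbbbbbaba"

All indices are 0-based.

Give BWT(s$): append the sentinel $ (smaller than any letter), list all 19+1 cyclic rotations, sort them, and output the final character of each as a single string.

abbabbaaabbb$bbabbba

rank  rotation              last
    0  $bbaaabbbaabbbbbbaba  a
    1  a$bbaaabbbaabbbbbbab  b
    2  aaabbbaabbbbbbaba$bb  b
    3  aabbbaabbbbbbaba$bba  a
    4  aabbbbbbaba$bbaaabbb  b
    5  aba$bbaaabbbaabbbbbb  b
    6  abbbaabbbbbbaba$bbaa  a
    7  abbbbbbaba$bbaaabbba  a
    8  ba$bbaaabbbaabbbbbba  a
    9  baaabbbaabbbbbbaba$b  b
   10  baabbbbbbaba$bbaaabb  b
   11  baba$bbaaabbbaabbbbb  b
   12  bbaaabbbaabbbbbbaba$  $
   13  bbaabbbbbbaba$bbaaab  b
   14  bbaba$bbaaabbbaabbbb  b
   15  bbbaabbbbbbaba$bbaaa  a
   16  bbbaba$bbaaabbbaabbb  b
   17  bbbbaba$bbaaabbbaabb  b
   18  bbbbbaba$bbaaabbbaab  b
   19  bbbbbbaba$bbaaabbbaa  a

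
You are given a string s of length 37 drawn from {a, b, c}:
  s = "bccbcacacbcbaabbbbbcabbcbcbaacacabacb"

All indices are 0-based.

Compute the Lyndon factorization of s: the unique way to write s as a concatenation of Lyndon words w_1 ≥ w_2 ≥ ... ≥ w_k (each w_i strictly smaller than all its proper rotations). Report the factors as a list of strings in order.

emit factor 1: 'bcc' (i=0, period=3)
emit factor 2: 'bc' (i=3, period=2)
emit factor 3: 'acacbcb' (i=5, period=7)
emit factor 4: 'aabbbbbcabbcbcbaacacabacb' (i=12, period=25)

["bcc", "bc", "acacbcb", "aabbbbbcabbcbcbaacacabacb"]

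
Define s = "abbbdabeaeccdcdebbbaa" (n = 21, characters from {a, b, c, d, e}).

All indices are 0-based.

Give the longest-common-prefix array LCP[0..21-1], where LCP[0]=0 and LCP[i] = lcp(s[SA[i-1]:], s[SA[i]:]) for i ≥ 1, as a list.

[0, 1, 1, 2, 1, 0, 1, 2, 3, 2, 1, 1, 0, 1, 2, 0, 1, 1, 0, 1, 1]

rank→(start, suffix):
  0 → (20, 'a')
  1 → (19, 'aa')
  2 → (0, 'abbbdabeaeccdcdebbbaa')
  3 → (5, 'abeaeccdcdebbbaa')
  4 → (8, 'aeccdcdebbbaa')
  5 → (18, 'baa')
  6 → (17, 'bbaa')
  7 → (16, 'bbbaa')
  8 → (1, 'bbbdabeaeccdcdebbbaa')
  9 → (2, 'bbdabeaeccdcdebbbaa')
  10 → (3, 'bdabeaeccdcdebbbaa')
  11 → (6, 'beaeccdcdebbbaa')
  12 → (10, 'ccdcdebbbaa')
  13 → (11, 'cdcdebbbaa')
  14 → (13, 'cdebbbaa')
  15 → (4, 'dabeaeccdcdebbbaa')
  16 → (12, 'dcdebbbaa')
  17 → (14, 'debbbaa')
  18 → (7, 'eaeccdcdebbbaa')
  19 → (15, 'ebbbaa')
  20 → (9, 'eccdcdebbbaa')

SA = [20, 19, 0, 5, 8, 18, 17, 16, 1, 2, 3, 6, 10, 11, 13, 4, 12, 14, 7, 15, 9]
[i] adj suffixes → lcp
  [1] 20/19 → 1 ('a')
  [2] 19/0 → 1 ('a')
  [3] 0/5 → 2 ('ab')
  [4] 5/8 → 1 ('a')
  [5] 8/18 → 0 ('')
  [6] 18/17 → 1 ('b')
  [7] 17/16 → 2 ('bb')
  [8] 16/1 → 3 ('bbb')
  [9] 1/2 → 2 ('bb')
  [10] 2/3 → 1 ('b')
  [11] 3/6 → 1 ('b')
  [12] 6/10 → 0 ('')
  [13] 10/11 → 1 ('c')
  [14] 11/13 → 2 ('cd')
  [15] 13/4 → 0 ('')
  [16] 4/12 → 1 ('d')
  [17] 12/14 → 1 ('d')
  [18] 14/7 → 0 ('')
  [19] 7/15 → 1 ('e')
  [20] 15/9 → 1 ('e')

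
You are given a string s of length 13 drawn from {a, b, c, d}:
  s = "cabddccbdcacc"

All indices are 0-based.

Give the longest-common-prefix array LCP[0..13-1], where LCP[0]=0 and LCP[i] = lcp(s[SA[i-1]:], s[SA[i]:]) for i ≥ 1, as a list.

sorted suffixes:
  #0 SA[0]=1  'abddccbdcacc'
  #1 SA[1]=10  'acc'
  #2 SA[2]=7  'bdcacc'
  #3 SA[3]=2  'bddccbdcacc'
  #4 SA[4]=12  'c'
  #5 SA[5]=0  'cabddccbdcacc'
  #6 SA[6]=9  'cacc'
  #7 SA[7]=6  'cbdcacc'
  #8 SA[8]=11  'cc'
  #9 SA[9]=5  'ccbdcacc'
  #10 SA[10]=8  'dcacc'
  #11 SA[11]=4  'dccbdcacc'
  #12 SA[12]=3  'ddccbdcacc'

SA = [1, 10, 7, 2, 12, 0, 9, 6, 11, 5, 8, 4, 3]
i: (SA[i-1],SA[i]) lcp shared
  1: (1,10) 1 'a'
  2: (10,7) 0 ''
  3: (7,2) 2 'bd'
  4: (2,12) 0 ''
  5: (12,0) 1 'c'
  6: (0,9) 2 'ca'
  7: (9,6) 1 'c'
  8: (6,11) 1 'c'
  9: (11,5) 2 'cc'
  10: (5,8) 0 ''
  11: (8,4) 2 'dc'
  12: (4,3) 1 'd'

[0, 1, 0, 2, 0, 1, 2, 1, 1, 2, 0, 2, 1]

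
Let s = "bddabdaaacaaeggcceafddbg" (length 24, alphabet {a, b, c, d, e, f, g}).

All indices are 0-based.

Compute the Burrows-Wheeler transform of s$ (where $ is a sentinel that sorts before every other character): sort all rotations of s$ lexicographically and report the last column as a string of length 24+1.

rank  rotation                   last
    0  $bddabdaaacaaeggcceafddbg  g
    1  aaacaaeggcceafddbg$bddabd  d
    2  aacaaeggcceafddbg$bddabda  a
    3  aaeggcceafddbg$bddabdaaac  c
    4  abdaaacaaeggcceafddbg$bdd  d
    5  acaaeggcceafddbg$bddabdaa  a
    6  aeggcceafddbg$bddabdaaaca  a
    7  afddbg$bddabdaaacaaeggcce  e
    8  bdaaacaaeggcceafddbg$bdda  a
    9  bddabdaaacaaeggcceafddbg$  $
   10  bg$bddabdaaacaaeggcceafdd  d
   11  caaeggcceafddbg$bddabdaaa  a
   12  cceafddbg$bddabdaaacaaegg  g
   13  ceafddbg$bddabdaaacaaeggc  c
   14  daaacaaeggcceafddbg$bddab  b
   15  dabdaaacaaeggcceafddbg$bd  d
   16  dbg$bddabdaaacaaeggcceafd  d
   17  ddabdaaacaaeggcceafddbg$b  b
   18  ddbg$bddabdaaacaaeggcceaf  f
   19  eafddbg$bddabdaaacaaeggcc  c
   20  eggcceafddbg$bddabdaaacaa  a
   21  fddbg$bddabdaaacaaeggccea  a
   22  g$bddabdaaacaaeggcceafddb  b
   23  gcceafddbg$bddabdaaacaaeg  g
   24  ggcceafddbg$bddabdaaacaae  e

gdacdaaea$dagcbddbfcaabge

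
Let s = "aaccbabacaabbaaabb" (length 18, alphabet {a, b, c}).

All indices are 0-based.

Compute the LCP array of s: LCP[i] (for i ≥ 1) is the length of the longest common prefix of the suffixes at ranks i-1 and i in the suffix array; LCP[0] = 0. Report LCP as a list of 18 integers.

rank→(start, suffix):
  0 → (13, 'aaabb')
  1 → (14, 'aabb')
  2 → (9, 'aabbaaabb')
  3 → (0, 'aaccbabacaabbaaabb')
  4 → (5, 'abacaabbaaabb')
  5 → (15, 'abb')
  6 → (10, 'abbaaabb')
  7 → (7, 'acaabbaaabb')
  8 → (1, 'accbabacaabbaaabb')
  9 → (17, 'b')
  10 → (12, 'baaabb')
  11 → (4, 'babacaabbaaabb')
  12 → (6, 'bacaabbaaabb')
  13 → (16, 'bb')
  14 → (11, 'bbaaabb')
  15 → (8, 'caabbaaabb')
  16 → (3, 'cbabacaabbaaabb')
  17 → (2, 'ccbabacaabbaaabb')

SA = [13, 14, 9, 0, 5, 15, 10, 7, 1, 17, 12, 4, 6, 16, 11, 8, 3, 2]
[i] adj suffixes → lcp
  [1] 13/14 → 2 ('aa')
  [2] 14/9 → 4 ('aabb')
  [3] 9/0 → 2 ('aa')
  [4] 0/5 → 1 ('a')
  [5] 5/15 → 2 ('ab')
  [6] 15/10 → 3 ('abb')
  [7] 10/7 → 1 ('a')
  [8] 7/1 → 2 ('ac')
  [9] 1/17 → 0 ('')
  [10] 17/12 → 1 ('b')
  [11] 12/4 → 2 ('ba')
  [12] 4/6 → 2 ('ba')
  [13] 6/16 → 1 ('b')
  [14] 16/11 → 2 ('bb')
  [15] 11/8 → 0 ('')
  [16] 8/3 → 1 ('c')
  [17] 3/2 → 1 ('c')

[0, 2, 4, 2, 1, 2, 3, 1, 2, 0, 1, 2, 2, 1, 2, 0, 1, 1]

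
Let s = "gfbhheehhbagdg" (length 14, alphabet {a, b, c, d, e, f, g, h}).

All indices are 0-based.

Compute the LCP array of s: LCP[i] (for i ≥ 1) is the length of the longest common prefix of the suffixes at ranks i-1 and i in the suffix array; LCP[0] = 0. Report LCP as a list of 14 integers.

rank→(start, suffix):
  0 → (10, 'agdg')
  1 → (9, 'bagdg')
  2 → (2, 'bhheehhbagdg')
  3 → (12, 'dg')
  4 → (5, 'eehhbagdg')
  5 → (6, 'ehhbagdg')
  6 → (1, 'fbhheehhbagdg')
  7 → (13, 'g')
  8 → (11, 'gdg')
  9 → (0, 'gfbhheehhbagdg')
  10 → (8, 'hbagdg')
  11 → (4, 'heehhbagdg')
  12 → (7, 'hhbagdg')
  13 → (3, 'hheehhbagdg')

SA = [10, 9, 2, 12, 5, 6, 1, 13, 11, 0, 8, 4, 7, 3]
i: (SA[i-1],SA[i]) lcp shared
  1: (10,9) 0 ''
  2: (9,2) 1 'b'
  3: (2,12) 0 ''
  4: (12,5) 0 ''
  5: (5,6) 1 'e'
  6: (6,1) 0 ''
  7: (1,13) 0 ''
  8: (13,11) 1 'g'
  9: (11,0) 1 'g'
  10: (0,8) 0 ''
  11: (8,4) 1 'h'
  12: (4,7) 1 'h'
  13: (7,3) 2 'hh'

[0, 0, 1, 0, 0, 1, 0, 0, 1, 1, 0, 1, 1, 2]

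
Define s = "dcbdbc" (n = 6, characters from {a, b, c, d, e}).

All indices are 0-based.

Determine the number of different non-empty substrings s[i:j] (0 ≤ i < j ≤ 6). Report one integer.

18

rank | idx | suffix
   0 |   4 | bc
   1 |   2 | bdbc
   2 |   5 | c
   3 |   1 | cbdbc
   4 |   3 | dbc
   5 |   0 | dcbdbc

SA = [4, 2, 5, 1, 3, 0]
i: (SA[i-1],SA[i]) lcp shared
  1: (4,2) 1 'b'
  2: (2,5) 0 ''
  3: (5,1) 1 'c'
  4: (1,3) 0 ''
  5: (3,0) 1 'd'

n(n+1)/2 = 6·7/2 = 21
Σ LCP = 0 + 1 + 0 + 1 + 0 + 1 = 3
distinct = 21 − 3 = 18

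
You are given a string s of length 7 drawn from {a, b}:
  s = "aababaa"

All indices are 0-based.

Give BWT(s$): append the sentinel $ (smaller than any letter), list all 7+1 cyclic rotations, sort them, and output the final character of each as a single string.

rank  rotation  last
    0  $aababaa  a
    1  a$aababa  a
    2  aa$aabab  b
    3  aababaa$  $
    4  abaa$aab  b
    5  ababaa$a  a
    6  baa$aaba  a
    7  babaa$aa  a

aab$baaa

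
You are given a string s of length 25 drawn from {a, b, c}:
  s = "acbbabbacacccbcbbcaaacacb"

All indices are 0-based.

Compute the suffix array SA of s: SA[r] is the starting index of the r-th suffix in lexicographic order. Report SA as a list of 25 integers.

[18, 19, 4, 20, 7, 22, 0, 9, 24, 3, 6, 2, 5, 15, 16, 13, 17, 21, 8, 23, 1, 14, 12, 11, 10]

sorted suffixes:
  #0 SA[0]=18  'aaacacb'
  #1 SA[1]=19  'aacacb'
  #2 SA[2]=4  'abbacacccbcbbcaaacacb'
  #3 SA[3]=20  'acacb'
  #4 SA[4]=7  'acacccbcbbcaaacacb'
  #5 SA[5]=22  'acb'
  #6 SA[6]=0  'acbbabbacacccbcbbcaaacacb'
  #7 SA[7]=9  'acccbcbbcaaacacb'
  #8 SA[8]=24  'b'
  #9 SA[9]=3  'babbacacccbcbbcaaacacb'
  #10 SA[10]=6  'bacacccbcbbcaaacacb'
  #11 SA[11]=2  'bbabbacacccbcbbcaaacacb'
  #12 SA[12]=5  'bbacacccbcbbcaaacacb'
  #13 SA[13]=15  'bbcaaacacb'
  #14 SA[14]=16  'bcaaacacb'
  #15 SA[15]=13  'bcbbcaaacacb'
  #16 SA[16]=17  'caaacacb'
  #17 SA[17]=21  'cacb'
  #18 SA[18]=8  'cacccbcbbcaaacacb'
  #19 SA[19]=23  'cb'
  #20 SA[20]=1  'cbbabbacacccbcbbcaaacacb'
  #21 SA[21]=14  'cbbcaaacacb'
  #22 SA[22]=12  'cbcbbcaaacacb'
  #23 SA[23]=11  'ccbcbbcaaacacb'
  #24 SA[24]=10  'cccbcbbcaaacacb'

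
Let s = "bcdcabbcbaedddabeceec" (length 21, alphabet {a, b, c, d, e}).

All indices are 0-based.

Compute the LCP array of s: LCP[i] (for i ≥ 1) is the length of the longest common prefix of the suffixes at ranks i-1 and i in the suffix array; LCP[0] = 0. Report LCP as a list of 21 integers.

[0, 2, 1, 0, 1, 1, 2, 1, 0, 1, 1, 1, 1, 0, 1, 1, 2, 0, 2, 1, 1]

rank | idx | suffix
   0 |   4 | abbcbaedddabeceec
   1 |  14 | abeceec
   2 |   9 | aedddabeceec
   3 |   8 | baedddabeceec
   4 |   5 | bbcbaedddabeceec
   5 |   6 | bcbaedddabeceec
   6 |   0 | bcdcabbcbaedddabeceec
   7 |  15 | beceec
   8 |  20 | c
   9 |   3 | cabbcbaedddabeceec
  10 |   7 | cbaedddabeceec
  11 |   1 | cdcabbcbaedddabeceec
  12 |  17 | ceec
  13 |  13 | dabeceec
  14 |   2 | dcabbcbaedddabeceec
  15 |  12 | ddabeceec
  16 |  11 | dddabeceec
  17 |  19 | ec
  18 |  16 | eceec
  19 |  10 | edddabeceec
  20 |  18 | eec

SA = [4, 14, 9, 8, 5, 6, 0, 15, 20, 3, 7, 1, 17, 13, 2, 12, 11, 19, 16, 10, 18]
i: (SA[i-1],SA[i]) lcp shared
  1: (4,14) 2 'ab'
  2: (14,9) 1 'a'
  3: (9,8) 0 ''
  4: (8,5) 1 'b'
  5: (5,6) 1 'b'
  6: (6,0) 2 'bc'
  7: (0,15) 1 'b'
  8: (15,20) 0 ''
  9: (20,3) 1 'c'
  10: (3,7) 1 'c'
  11: (7,1) 1 'c'
  12: (1,17) 1 'c'
  13: (17,13) 0 ''
  14: (13,2) 1 'd'
  15: (2,12) 1 'd'
  16: (12,11) 2 'dd'
  17: (11,19) 0 ''
  18: (19,16) 2 'ec'
  19: (16,10) 1 'e'
  20: (10,18) 1 'e'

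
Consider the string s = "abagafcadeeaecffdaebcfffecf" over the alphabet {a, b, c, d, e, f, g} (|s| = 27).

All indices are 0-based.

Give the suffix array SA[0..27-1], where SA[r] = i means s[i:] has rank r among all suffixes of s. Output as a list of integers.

rank→(start, suffix):
  0 → (0, 'abagafcadeeaecffdaebcfffecf')
  1 → (7, 'adeeaecffdaebcfffecf')
  2 → (17, 'aebcfffecf')
  3 → (11, 'aecffdaebcfffecf')
  4 → (4, 'afcadeeaecffdaebcfffecf')
  5 → (2, 'agafcadeeaecffdaebcfffecf')
  6 → (1, 'bagafcadeeaecffdaebcfffecf')
  7 → (19, 'bcfffecf')
  8 → (6, 'cadeeaecffdaebcfffecf')
  9 → (25, 'cf')
  10 → (13, 'cffdaebcfffecf')
  11 → (20, 'cfffecf')
  12 → (16, 'daebcfffecf')
  13 → (8, 'deeaecffdaebcfffecf')
  14 → (10, 'eaecffdaebcfffecf')
  15 → (18, 'ebcfffecf')
  16 → (24, 'ecf')
  17 → (12, 'ecffdaebcfffecf')
  18 → (9, 'eeaecffdaebcfffecf')
  19 → (26, 'f')
  20 → (5, 'fcadeeaecffdaebcfffecf')
  21 → (15, 'fdaebcfffecf')
  22 → (23, 'fecf')
  23 → (14, 'ffdaebcfffecf')
  24 → (22, 'ffecf')
  25 → (21, 'fffecf')
  26 → (3, 'gafcadeeaecffdaebcfffecf')

[0, 7, 17, 11, 4, 2, 1, 19, 6, 25, 13, 20, 16, 8, 10, 18, 24, 12, 9, 26, 5, 15, 23, 14, 22, 21, 3]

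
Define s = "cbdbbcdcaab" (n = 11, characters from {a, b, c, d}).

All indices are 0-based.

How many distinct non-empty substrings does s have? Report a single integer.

rank | idx | suffix
   0 |   8 | aab
   1 |   9 | ab
   2 |  10 | b
   3 |   3 | bbcdcaab
   4 |   4 | bcdcaab
   5 |   1 | bdbbcdcaab
   6 |   7 | caab
   7 |   0 | cbdbbcdcaab
   8 |   5 | cdcaab
   9 |   2 | dbbcdcaab
  10 |   6 | dcaab

SA = [8, 9, 10, 3, 4, 1, 7, 0, 5, 2, 6]
[i] adj suffixes → lcp
  [1] 8/9 → 1 ('a')
  [2] 9/10 → 0 ('')
  [3] 10/3 → 1 ('b')
  [4] 3/4 → 1 ('b')
  [5] 4/1 → 1 ('b')
  [6] 1/7 → 0 ('')
  [7] 7/0 → 1 ('c')
  [8] 0/5 → 1 ('c')
  [9] 5/2 → 0 ('')
  [10] 2/6 → 1 ('d')

n(n+1)/2 = 11·12/2 = 66
Σ LCP = 0 + 1 + 0 + 1 + 1 + 1 + 0 + 1 + 1 + 0 + 1 = 7
distinct = 66 − 7 = 59

59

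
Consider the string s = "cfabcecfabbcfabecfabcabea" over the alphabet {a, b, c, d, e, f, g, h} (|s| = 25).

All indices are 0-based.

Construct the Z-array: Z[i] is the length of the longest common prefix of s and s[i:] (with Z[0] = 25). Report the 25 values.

Z[0]=25
i=1: outside box; Z[1]=0
i=2: outside box; Z[2]=0
i=3: outside box; Z[3]=0
i=4: outside box; Z[4]=1 extend→box=[4,5)
i=5: outside box; Z[5]=0
i=6: outside box; Z[6]=4 extend→box=[6,10)
i=7: min(r-i=3, Z[1]=0)=0; Z[7]=0
i=8: min(r-i=2, Z[2]=0)=0; Z[8]=0
i=9: min(r-i=1, Z[3]=0)=0; Z[9]=0
i=10: outside box; Z[10]=0
i=11: outside box; Z[11]=4 extend→box=[11,15)
i=12: min(r-i=3, Z[1]=0)=0; Z[12]=0
i=13: min(r-i=2, Z[2]=0)=0; Z[13]=0
i=14: min(r-i=1, Z[3]=0)=0; Z[14]=0
i=15: outside box; Z[15]=0
i=16: outside box; Z[16]=5 extend→box=[16,21)
i=17: min(r-i=4, Z[1]=0)=0; Z[17]=0
i=18: min(r-i=3, Z[2]=0)=0; Z[18]=0
i=19: min(r-i=2, Z[3]=0)=0; Z[19]=0
i=20: min(r-i=1, Z[4]=1)=1; Z[20]=1
i=21: outside box; Z[21]=0
i=22: outside box; Z[22]=0
i=23: outside box; Z[23]=0
i=24: outside box; Z[24]=0

[25, 0, 0, 0, 1, 0, 4, 0, 0, 0, 0, 4, 0, 0, 0, 0, 5, 0, 0, 0, 1, 0, 0, 0, 0]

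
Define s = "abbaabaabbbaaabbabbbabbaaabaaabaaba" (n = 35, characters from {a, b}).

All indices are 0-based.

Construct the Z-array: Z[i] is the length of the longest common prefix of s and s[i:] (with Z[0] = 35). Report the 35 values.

[35, 0, 0, 1, 2, 0, 1, 3, 0, 0, 0, 1, 1, 4, 0, 0, 3, 0, 0, 0, 5, 0, 0, 1, 1, 2, 0, 1, 1, 2, 0, 1, 2, 0, 1]

Z[0]=35
i=1: i≥r, start 0; Z[1]=0
i=2: i≥r, start 0; Z[2]=0
i=3: i≥r, start 0; Z[3]=1 extend→box=[3,4)
i=4: i≥r, start 0; Z[4]=2 extend→box=[4,6)
i=5: min(r-i=1, Z[1]=0)=0; Z[5]=0
i=6: i≥r, start 0; Z[6]=1 extend→box=[6,7)
i=7: i≥r, start 0; Z[7]=3 extend→box=[7,10)
i=8: min(r-i=2, Z[1]=0)=0; Z[8]=0
i=9: min(r-i=1, Z[2]=0)=0; Z[9]=0
i=10: i≥r, start 0; Z[10]=0
i=11: i≥r, start 0; Z[11]=1 extend→box=[11,12)
i=12: i≥r, start 0; Z[12]=1 extend→box=[12,13)
i=13: i≥r, start 0; Z[13]=4 extend→box=[13,17)
i=14: min(r-i=3, Z[1]=0)=0; Z[14]=0
i=15: min(r-i=2, Z[2]=0)=0; Z[15]=0
i=16: min(r-i=1, Z[3]=1)=1; Z[16]=3 extend→box=[16,19)
i=17: min(r-i=2, Z[1]=0)=0; Z[17]=0
i=18: min(r-i=1, Z[2]=0)=0; Z[18]=0
i=19: i≥r, start 0; Z[19]=0
i=20: i≥r, start 0; Z[20]=5 extend→box=[20,25)
i=21: min(r-i=4, Z[1]=0)=0; Z[21]=0
i=22: min(r-i=3, Z[2]=0)=0; Z[22]=0
i=23: min(r-i=2, Z[3]=1)=1; Z[23]=1
i=24: min(r-i=1, Z[4]=2)=1; Z[24]=1
i=25: i≥r, start 0; Z[25]=2 extend→box=[25,27)
i=26: min(r-i=1, Z[1]=0)=0; Z[26]=0
i=27: i≥r, start 0; Z[27]=1 extend→box=[27,28)
i=28: i≥r, start 0; Z[28]=1 extend→box=[28,29)
i=29: i≥r, start 0; Z[29]=2 extend→box=[29,31)
i=30: min(r-i=1, Z[1]=0)=0; Z[30]=0
i=31: i≥r, start 0; Z[31]=1 extend→box=[31,32)
i=32: i≥r, start 0; Z[32]=2 extend→box=[32,34)
i=33: min(r-i=1, Z[1]=0)=0; Z[33]=0
i=34: i≥r, start 0; Z[34]=1 extend→box=[34,35)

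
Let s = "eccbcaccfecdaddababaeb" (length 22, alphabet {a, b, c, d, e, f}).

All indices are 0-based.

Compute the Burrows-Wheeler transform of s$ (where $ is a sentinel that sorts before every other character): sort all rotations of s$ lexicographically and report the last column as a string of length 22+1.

rank  rotation                 last
    0  $eccbcaccfecdaddababaeb  b
    1  ababaeb$eccbcaccfecdadd  d
    2  abaeb$eccbcaccfecdaddab  b
    3  accfecdaddababaeb$eccbc  c
    4  addababaeb$eccbcaccfecd  d
    5  aeb$eccbcaccfecdaddabab  b
    6  b$eccbcaccfecdaddababae  e
    7  babaeb$eccbcaccfecdadda  a
    8  baeb$eccbcaccfecdaddaba  a
    9  bcaccfecdaddababaeb$ecc  c
   10  caccfecdaddababaeb$eccb  b
   11  cbcaccfecdaddababaeb$ec  c
   12  ccbcaccfecdaddababaeb$e  e
   13  ccfecdaddababaeb$eccbca  a
   14  cdaddababaeb$eccbcaccfe  e
   15  cfecdaddababaeb$eccbcac  c
   16  dababaeb$eccbcaccfecdad  d
   17  daddababaeb$eccbcaccfec  c
   18  ddababaeb$eccbcaccfecda  a
   19  eb$eccbcaccfecdaddababa  a
   20  eccbcaccfecdaddababaeb$  $
   21  ecdaddababaeb$eccbcaccf  f
   22  fecdaddababaeb$eccbcacc  c

bdbcdbeaacbceaecdcaa$fc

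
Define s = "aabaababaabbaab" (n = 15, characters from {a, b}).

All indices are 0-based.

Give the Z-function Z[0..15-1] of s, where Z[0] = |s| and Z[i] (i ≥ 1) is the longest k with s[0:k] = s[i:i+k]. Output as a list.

[15, 1, 0, 4, 1, 0, 1, 0, 3, 1, 0, 0, 3, 1, 0]

Z[0]=15
i=1: outside box; Z[1]=1 extend→box=[1,2)
i=2: outside box; Z[2]=0
i=3: outside box; Z[3]=4 extend→box=[3,7)
i=4: min(r-i=3, Z[1]=1)=1; Z[4]=1
i=5: min(r-i=2, Z[2]=0)=0; Z[5]=0
i=6: min(r-i=1, Z[3]=4)=1; Z[6]=1
i=7: outside box; Z[7]=0
i=8: outside box; Z[8]=3 extend→box=[8,11)
i=9: min(r-i=2, Z[1]=1)=1; Z[9]=1
i=10: min(r-i=1, Z[2]=0)=0; Z[10]=0
i=11: outside box; Z[11]=0
i=12: outside box; Z[12]=3 extend→box=[12,15)
i=13: min(r-i=2, Z[1]=1)=1; Z[13]=1
i=14: min(r-i=1, Z[2]=0)=0; Z[14]=0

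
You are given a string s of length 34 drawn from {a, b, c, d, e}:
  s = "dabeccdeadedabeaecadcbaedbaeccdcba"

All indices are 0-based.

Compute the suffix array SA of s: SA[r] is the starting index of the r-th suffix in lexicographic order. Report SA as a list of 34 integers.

[33, 12, 1, 18, 8, 15, 26, 22, 32, 25, 21, 13, 2, 17, 31, 20, 28, 4, 29, 5, 11, 0, 24, 30, 19, 6, 9, 7, 14, 16, 27, 3, 10, 23]

sorted suffixes:
  #0 SA[0]=33  'a'
  #1 SA[1]=12  'abeaecadcbaedbaeccdcba'
  #2 SA[2]=1  'abeccdeadedabeaecadcbaedbaeccdcba'
  #3 SA[3]=18  'adcbaedbaeccdcba'
  #4 SA[4]=8  'adedabeaecadcbaedbaeccdcba'
  #5 SA[5]=15  'aecadcbaedbaeccdcba'
  #6 SA[6]=26  'aeccdcba'
  #7 SA[7]=22  'aedbaeccdcba'
  #8 SA[8]=32  'ba'
  #9 SA[9]=25  'baeccdcba'
  #10 SA[10]=21  'baedbaeccdcba'
  #11 SA[11]=13  'beaecadcbaedbaeccdcba'
  #12 SA[12]=2  'beccdeadedabeaecadcbaedbaeccdcba'
  #13 SA[13]=17  'cadcbaedbaeccdcba'
  #14 SA[14]=31  'cba'
  #15 SA[15]=20  'cbaedbaeccdcba'
  #16 SA[16]=28  'ccdcba'
  #17 SA[17]=4  'ccdeadedabeaecadcbaedbaeccdcba'
  #18 SA[18]=29  'cdcba'
  #19 SA[19]=5  'cdeadedabeaecadcbaedbaeccdcba'
  #20 SA[20]=11  'dabeaecadcbaedbaeccdcba'
  #21 SA[21]=0  'dabeccdeadedabeaecadcbaedbaeccdcba'
  #22 SA[22]=24  'dbaeccdcba'
  #23 SA[23]=30  'dcba'
  #24 SA[24]=19  'dcbaedbaeccdcba'
  #25 SA[25]=6  'deadedabeaecadcbaedbaeccdcba'
  #26 SA[26]=9  'dedabeaecadcbaedbaeccdcba'
  #27 SA[27]=7  'eadedabeaecadcbaedbaeccdcba'
  #28 SA[28]=14  'eaecadcbaedbaeccdcba'
  #29 SA[29]=16  'ecadcbaedbaeccdcba'
  #30 SA[30]=27  'eccdcba'
  #31 SA[31]=3  'eccdeadedabeaecadcbaedbaeccdcba'
  #32 SA[32]=10  'edabeaecadcbaedbaeccdcba'
  #33 SA[33]=23  'edbaeccdcba'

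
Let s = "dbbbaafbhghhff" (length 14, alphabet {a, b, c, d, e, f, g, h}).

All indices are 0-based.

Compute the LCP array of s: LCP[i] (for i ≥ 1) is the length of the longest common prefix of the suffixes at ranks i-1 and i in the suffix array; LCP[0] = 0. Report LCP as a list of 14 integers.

rank | idx | suffix
   0 |   4 | aafbhghhff
   1 |   5 | afbhghhff
   2 |   3 | baafbhghhff
   3 |   2 | bbaafbhghhff
   4 |   1 | bbbaafbhghhff
   5 |   7 | bhghhff
   6 |   0 | dbbbaafbhghhff
   7 |  13 | f
   8 |   6 | fbhghhff
   9 |  12 | ff
  10 |   9 | ghhff
  11 |  11 | hff
  12 |   8 | hghhff
  13 |  10 | hhff

SA = [4, 5, 3, 2, 1, 7, 0, 13, 6, 12, 9, 11, 8, 10]
rank  pair      lcp
   1  s[4:],s[5:]  1  'a'
   2  s[5:],s[3:]  0  ''
   3  s[3:],s[2:]  1  'b'
   4  s[2:],s[1:]  2  'bb'
   5  s[1:],s[7:]  1  'b'
   6  s[7:],s[0:]  0  ''
   7  s[0:],s[13:]  0  ''
   8  s[13:],s[6:]  1  'f'
   9  s[6:],s[12:]  1  'f'
  10  s[12:],s[9:]  0  ''
  11  s[9:],s[11:]  0  ''
  12  s[11:],s[8:]  1  'h'
  13  s[8:],s[10:]  1  'h'

[0, 1, 0, 1, 2, 1, 0, 0, 1, 1, 0, 0, 1, 1]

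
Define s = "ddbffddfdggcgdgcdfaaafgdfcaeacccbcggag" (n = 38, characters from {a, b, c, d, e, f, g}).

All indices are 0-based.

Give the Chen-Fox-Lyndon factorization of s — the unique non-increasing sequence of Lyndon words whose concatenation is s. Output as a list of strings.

["d", "d", "bffddfdggcgdgcdf", "aaafgdfcaeacccbcggag"]

emit factor 1: 'd' (i=0, period=1)
emit factor 2: 'd' (i=1, period=1)
emit factor 3: 'bffddfdggcgdgcdf' (i=2, period=16)
emit factor 4: 'aaafgdfcaeacccbcggag' (i=18, period=20)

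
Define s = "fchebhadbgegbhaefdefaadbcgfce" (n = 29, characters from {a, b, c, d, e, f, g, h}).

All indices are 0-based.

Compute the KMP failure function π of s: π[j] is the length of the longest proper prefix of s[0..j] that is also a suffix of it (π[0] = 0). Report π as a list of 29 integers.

π[0] = 0
j=1 s[j]='c': π[1]=0 (border '')
j=2 s[j]='h': π[2]=0 (border '')
j=3 s[j]='e': π[3]=0 (border '')
j=4 s[j]='b': π[4]=0 (border '')
j=5 s[j]='h': π[5]=0 (border '')
j=6 s[j]='a': π[6]=0 (border '')
j=7 s[j]='d': π[7]=0 (border '')
j=8 s[j]='b': π[8]=0 (border '')
j=9 s[j]='g': π[9]=0 (border '')
j=10 s[j]='e': π[10]=0 (border '')
j=11 s[j]='g': π[11]=0 (border '')
j=12 s[j]='b': π[12]=0 (border '')
j=13 s[j]='h': π[13]=0 (border '')
j=14 s[j]='a': π[14]=0 (border '')
j=15 s[j]='e': π[15]=0 (border '')
j=16 s[j]='f': π[16]=1 (border 'f')
j=17 s[j]='d': k: 1→0; π[17]=0 (border '')
j=18 s[j]='e': π[18]=0 (border '')
j=19 s[j]='f': π[19]=1 (border 'f')
j=20 s[j]='a': k: 1→0; π[20]=0 (border '')
j=21 s[j]='a': π[21]=0 (border '')
j=22 s[j]='d': π[22]=0 (border '')
j=23 s[j]='b': π[23]=0 (border '')
j=24 s[j]='c': π[24]=0 (border '')
j=25 s[j]='g': π[25]=0 (border '')
j=26 s[j]='f': π[26]=1 (border 'f')
j=27 s[j]='c': π[27]=2 (border 'fc')
j=28 s[j]='e': k: 2→0; π[28]=0 (border '')

[0, 0, 0, 0, 0, 0, 0, 0, 0, 0, 0, 0, 0, 0, 0, 0, 1, 0, 0, 1, 0, 0, 0, 0, 0, 0, 1, 2, 0]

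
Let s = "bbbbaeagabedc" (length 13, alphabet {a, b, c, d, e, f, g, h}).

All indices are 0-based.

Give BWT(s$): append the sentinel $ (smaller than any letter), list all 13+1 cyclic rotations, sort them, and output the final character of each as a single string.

rank  rotation        last
    0  $bbbbaeagabedc  c
    1  abedc$bbbbaeag  g
    2  aeagabedc$bbbb  b
    3  agabedc$bbbbae  e
    4  baeagabedc$bbb  b
    5  bbaeagabedc$bb  b
    6  bbbaeagabedc$b  b
    7  bbbbaeagabedc$  $
    8  bedc$bbbbaeaga  a
    9  c$bbbbaeagabed  d
   10  dc$bbbbaeagabe  e
   11  eagabedc$bbbba  a
   12  edc$bbbbaeagab  b
   13  gabedc$bbbbaea  a

cgbebbb$adeaba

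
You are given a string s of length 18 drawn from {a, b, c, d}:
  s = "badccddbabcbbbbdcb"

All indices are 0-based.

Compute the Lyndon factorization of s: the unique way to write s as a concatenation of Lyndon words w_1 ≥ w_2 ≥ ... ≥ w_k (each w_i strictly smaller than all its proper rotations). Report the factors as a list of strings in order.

emit factor 1: 'b' (i=0, period=1)
emit factor 2: 'adccddb' (i=1, period=7)
emit factor 3: 'abcbbbbdcb' (i=8, period=10)

["b", "adccddb", "abcbbbbdcb"]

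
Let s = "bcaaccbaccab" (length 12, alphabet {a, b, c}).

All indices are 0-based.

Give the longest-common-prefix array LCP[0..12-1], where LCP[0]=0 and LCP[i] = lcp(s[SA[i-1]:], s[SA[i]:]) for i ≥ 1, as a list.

[0, 1, 1, 3, 0, 1, 1, 0, 2, 1, 1, 2]

rank | idx | suffix
   0 |   2 | aaccbaccab
   1 |  10 | ab
   2 |   7 | accab
   3 |   3 | accbaccab
   4 |  11 | b
   5 |   6 | baccab
   6 |   0 | bcaaccbaccab
   7 |   1 | caaccbaccab
   8 |   9 | cab
   9 |   5 | cbaccab
  10 |   8 | ccab
  11 |   4 | ccbaccab

SA = [2, 10, 7, 3, 11, 6, 0, 1, 9, 5, 8, 4]
[i] adj suffixes → lcp
  [1] 2/10 → 1 ('a')
  [2] 10/7 → 1 ('a')
  [3] 7/3 → 3 ('acc')
  [4] 3/11 → 0 ('')
  [5] 11/6 → 1 ('b')
  [6] 6/0 → 1 ('b')
  [7] 0/1 → 0 ('')
  [8] 1/9 → 2 ('ca')
  [9] 9/5 → 1 ('c')
  [10] 5/8 → 1 ('c')
  [11] 8/4 → 2 ('cc')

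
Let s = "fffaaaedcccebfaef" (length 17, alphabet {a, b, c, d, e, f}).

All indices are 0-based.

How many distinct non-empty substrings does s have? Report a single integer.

137

sorted suffixes:
  #0 SA[0]=3  'aaaedcccebfaef'
  #1 SA[1]=4  'aaedcccebfaef'
  #2 SA[2]=5  'aedcccebfaef'
  #3 SA[3]=14  'aef'
  #4 SA[4]=12  'bfaef'
  #5 SA[5]=8  'cccebfaef'
  #6 SA[6]=9  'ccebfaef'
  #7 SA[7]=10  'cebfaef'
  #8 SA[8]=7  'dcccebfaef'
  #9 SA[9]=11  'ebfaef'
  #10 SA[10]=6  'edcccebfaef'
  #11 SA[11]=15  'ef'
  #12 SA[12]=16  'f'
  #13 SA[13]=2  'faaaedcccebfaef'
  #14 SA[14]=13  'faef'
  #15 SA[15]=1  'ffaaaedcccebfaef'
  #16 SA[16]=0  'fffaaaedcccebfaef'

SA = [3, 4, 5, 14, 12, 8, 9, 10, 7, 11, 6, 15, 16, 2, 13, 1, 0]
[i] adj suffixes → lcp
  [1] 3/4 → 2 ('aa')
  [2] 4/5 → 1 ('a')
  [3] 5/14 → 2 ('ae')
  [4] 14/12 → 0 ('')
  [5] 12/8 → 0 ('')
  [6] 8/9 → 2 ('cc')
  [7] 9/10 → 1 ('c')
  [8] 10/7 → 0 ('')
  [9] 7/11 → 0 ('')
  [10] 11/6 → 1 ('e')
  [11] 6/15 → 1 ('e')
  [12] 15/16 → 0 ('')
  [13] 16/2 → 1 ('f')
  [14] 2/13 → 2 ('fa')
  [15] 13/1 → 1 ('f')
  [16] 1/0 → 2 ('ff')

n(n+1)/2 = 17·18/2 = 153
Σ LCP = 0 + 2 + 1 + 2 + 0 + 0 + 2 + 1 + 0 + 0 + 1 + 1 + 0 + 1 + 2 + 1 + 2 = 16
distinct = 153 − 16 = 137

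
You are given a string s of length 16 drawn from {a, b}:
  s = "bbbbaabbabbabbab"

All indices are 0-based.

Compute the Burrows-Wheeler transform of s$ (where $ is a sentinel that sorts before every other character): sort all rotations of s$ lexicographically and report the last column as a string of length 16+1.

rank  rotation           last
    0  $bbbbaabbabbabbab  b
    1  aabbabbabbab$bbbb  b
    2  ab$bbbbaabbabbabb  b
    3  abbab$bbbbaabbabb  b
    4  abbabbab$bbbbaabb  b
    5  abbabbabbab$bbbba  a
    6  b$bbbbaabbabbabba  a
    7  baabbabbabbab$bbb  b
    8  bab$bbbbaabbabbab  b
    9  babbab$bbbbaabbab  b
   10  babbabbab$bbbbaab  b
   11  bbaabbabbabbab$bb  b
   12  bbab$bbbbaabbabba  a
   13  bbabbab$bbbbaabba  a
   14  bbabbabbab$bbbbaa  a
   15  bbbaabbabbabbab$b  b
   16  bbbbaabbabbabbab$  $

bbbbbaabbbbbaaab$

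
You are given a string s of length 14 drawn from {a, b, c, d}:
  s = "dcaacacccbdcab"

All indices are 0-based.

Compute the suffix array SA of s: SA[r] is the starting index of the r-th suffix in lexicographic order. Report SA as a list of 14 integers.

[2, 12, 3, 5, 13, 9, 1, 11, 4, 8, 7, 6, 0, 10]

sorted suffixes:
  #0 SA[0]=2  'aacacccbdcab'
  #1 SA[1]=12  'ab'
  #2 SA[2]=3  'acacccbdcab'
  #3 SA[3]=5  'acccbdcab'
  #4 SA[4]=13  'b'
  #5 SA[5]=9  'bdcab'
  #6 SA[6]=1  'caacacccbdcab'
  #7 SA[7]=11  'cab'
  #8 SA[8]=4  'cacccbdcab'
  #9 SA[9]=8  'cbdcab'
  #10 SA[10]=7  'ccbdcab'
  #11 SA[11]=6  'cccbdcab'
  #12 SA[12]=0  'dcaacacccbdcab'
  #13 SA[13]=10  'dcab'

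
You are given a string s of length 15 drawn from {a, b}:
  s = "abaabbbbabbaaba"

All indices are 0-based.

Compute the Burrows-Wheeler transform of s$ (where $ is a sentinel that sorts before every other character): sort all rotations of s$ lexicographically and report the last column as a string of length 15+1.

rank  rotation          last
    0  $abaabbbbabbaaba  a
    1  a$abaabbbbabbaab  b
    2  aaba$abaabbbbabb  b
    3  aabbbbabbaaba$ab  b
    4  aba$abaabbbbabba  a
    5  abaabbbbabbaaba$  $
    6  abbaaba$abaabbbb  b
    7  abbbbabbaaba$aba  a
    8  ba$abaabbbbabbaa  a
    9  baaba$abaabbbbab  b
   10  baabbbbabbaaba$a  a
   11  babbaaba$abaabbb  b
   12  bbaaba$abaabbbba  a
   13  bbabbaaba$abaabb  b
   14  bbbabbaaba$abaab  b
   15  bbbbabbaaba$abaa  a

abbba$baabababba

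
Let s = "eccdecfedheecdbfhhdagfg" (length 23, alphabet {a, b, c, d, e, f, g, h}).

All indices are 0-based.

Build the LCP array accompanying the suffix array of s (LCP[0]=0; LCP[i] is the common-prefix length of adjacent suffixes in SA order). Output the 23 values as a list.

[0, 0, 0, 1, 2, 1, 0, 1, 1, 1, 0, 2, 2, 1, 1, 0, 1, 1, 0, 1, 0, 1, 1]

rank | idx | suffix
   0 |  19 | agfg
   1 |  14 | bfhhdagfg
   2 |   1 | ccdecfedheecdbfhhdagfg
   3 |  12 | cdbfhhdagfg
   4 |   2 | cdecfedheecdbfhhdagfg
   5 |   5 | cfedheecdbfhhdagfg
   6 |  18 | dagfg
   7 |  13 | dbfhhdagfg
   8 |   3 | decfedheecdbfhhdagfg
   9 |   8 | dheecdbfhhdagfg
  10 |   0 | eccdecfedheecdbfhhdagfg
  11 |  11 | ecdbfhhdagfg
  12 |   4 | ecfedheecdbfhhdagfg
  13 |   7 | edheecdbfhhdagfg
  14 |  10 | eecdbfhhdagfg
  15 |   6 | fedheecdbfhhdagfg
  16 |  21 | fg
  17 |  15 | fhhdagfg
  18 |  22 | g
  19 |  20 | gfg
  20 |  17 | hdagfg
  21 |   9 | heecdbfhhdagfg
  22 |  16 | hhdagfg

SA = [19, 14, 1, 12, 2, 5, 18, 13, 3, 8, 0, 11, 4, 7, 10, 6, 21, 15, 22, 20, 17, 9, 16]
rank  pair      lcp
   1  s[19:],s[14:]  0  ''
   2  s[14:],s[1:]  0  ''
   3  s[1:],s[12:]  1  'c'
   4  s[12:],s[2:]  2  'cd'
   5  s[2:],s[5:]  1  'c'
   6  s[5:],s[18:]  0  ''
   7  s[18:],s[13:]  1  'd'
   8  s[13:],s[3:]  1  'd'
   9  s[3:],s[8:]  1  'd'
  10  s[8:],s[0:]  0  ''
  11  s[0:],s[11:]  2  'ec'
  12  s[11:],s[4:]  2  'ec'
  13  s[4:],s[7:]  1  'e'
  14  s[7:],s[10:]  1  'e'
  15  s[10:],s[6:]  0  ''
  16  s[6:],s[21:]  1  'f'
  17  s[21:],s[15:]  1  'f'
  18  s[15:],s[22:]  0  ''
  19  s[22:],s[20:]  1  'g'
  20  s[20:],s[17:]  0  ''
  21  s[17:],s[9:]  1  'h'
  22  s[9:],s[16:]  1  'h'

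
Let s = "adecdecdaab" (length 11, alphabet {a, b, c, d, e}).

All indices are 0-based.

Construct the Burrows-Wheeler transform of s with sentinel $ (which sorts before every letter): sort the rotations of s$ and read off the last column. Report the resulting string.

rank  rotation      last
    0  $adecdecdaab  b
    1  aab$adecdecd  d
    2  ab$adecdecda  a
    3  adecdecdaab$  $
    4  b$adecdecdaa  a
    5  cdaab$adecde  e
    6  cdecdaab$ade  e
    7  daab$adecdec  c
    8  decdaab$adec  c
    9  decdecdaab$a  a
   10  ecdaab$adecd  d
   11  ecdecdaab$ad  d

bda$aeeccadd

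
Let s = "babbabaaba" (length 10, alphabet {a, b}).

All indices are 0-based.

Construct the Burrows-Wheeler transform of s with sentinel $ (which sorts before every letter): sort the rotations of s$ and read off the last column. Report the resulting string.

abbabbaab$a

rank  rotation     last
    0  $babbabaaba  a
    1  a$babbabaab  b
    2  aaba$babbab  b
    3  aba$babbaba  a
    4  abaaba$babb  b
    5  abbabaaba$b  b
    6  ba$babbabaa  a
    7  baaba$babba  a
    8  babaaba$bab  b
    9  babbabaaba$  $
   10  bbabaaba$ba  a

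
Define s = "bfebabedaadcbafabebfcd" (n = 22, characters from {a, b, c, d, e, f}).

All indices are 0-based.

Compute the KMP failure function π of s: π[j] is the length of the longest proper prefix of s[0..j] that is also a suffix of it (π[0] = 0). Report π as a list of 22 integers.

[0, 0, 0, 1, 0, 1, 0, 0, 0, 0, 0, 0, 1, 0, 0, 0, 1, 0, 1, 2, 0, 0]

π[0] = 0
j=1 s[j]='f': π[1]=0 (border '')
j=2 s[j]='e': π[2]=0 (border '')
j=3 s[j]='b': π[3]=1 (border 'b')
j=4 s[j]='a': k: 1→0; π[4]=0 (border '')
j=5 s[j]='b': π[5]=1 (border 'b')
j=6 s[j]='e': k: 1→0; π[6]=0 (border '')
j=7 s[j]='d': π[7]=0 (border '')
j=8 s[j]='a': π[8]=0 (border '')
j=9 s[j]='a': π[9]=0 (border '')
j=10 s[j]='d': π[10]=0 (border '')
j=11 s[j]='c': π[11]=0 (border '')
j=12 s[j]='b': π[12]=1 (border 'b')
j=13 s[j]='a': k: 1→0; π[13]=0 (border '')
j=14 s[j]='f': π[14]=0 (border '')
j=15 s[j]='a': π[15]=0 (border '')
j=16 s[j]='b': π[16]=1 (border 'b')
j=17 s[j]='e': k: 1→0; π[17]=0 (border '')
j=18 s[j]='b': π[18]=1 (border 'b')
j=19 s[j]='f': π[19]=2 (border 'bf')
j=20 s[j]='c': k: 2→0; π[20]=0 (border '')
j=21 s[j]='d': π[21]=0 (border '')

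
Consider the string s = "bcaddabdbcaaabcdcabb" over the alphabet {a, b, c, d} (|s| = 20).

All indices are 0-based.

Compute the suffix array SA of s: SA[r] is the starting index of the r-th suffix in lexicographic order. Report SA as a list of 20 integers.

sorted suffixes:
  #0 SA[0]=10  'aaabcdcabb'
  #1 SA[1]=11  'aabcdcabb'
  #2 SA[2]=17  'abb'
  #3 SA[3]=12  'abcdcabb'
  #4 SA[4]=5  'abdbcaaabcdcabb'
  #5 SA[5]=2  'addabdbcaaabcdcabb'
  #6 SA[6]=19  'b'
  #7 SA[7]=18  'bb'
  #8 SA[8]=8  'bcaaabcdcabb'
  #9 SA[9]=0  'bcaddabdbcaaabcdcabb'
  #10 SA[10]=13  'bcdcabb'
  #11 SA[11]=6  'bdbcaaabcdcabb'
  #12 SA[12]=9  'caaabcdcabb'
  #13 SA[13]=16  'cabb'
  #14 SA[14]=1  'caddabdbcaaabcdcabb'
  #15 SA[15]=14  'cdcabb'
  #16 SA[16]=4  'dabdbcaaabcdcabb'
  #17 SA[17]=7  'dbcaaabcdcabb'
  #18 SA[18]=15  'dcabb'
  #19 SA[19]=3  'ddabdbcaaabcdcabb'

[10, 11, 17, 12, 5, 2, 19, 18, 8, 0, 13, 6, 9, 16, 1, 14, 4, 7, 15, 3]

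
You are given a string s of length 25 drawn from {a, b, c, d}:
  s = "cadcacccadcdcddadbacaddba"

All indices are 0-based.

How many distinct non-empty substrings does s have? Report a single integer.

284

rank→(start, suffix):
  0 → (24, 'a')
  1 → (18, 'acaddba')
  2 → (4, 'acccadcdcddadbacaddba')
  3 → (15, 'adbacaddba')
  4 → (1, 'adcacccadcdcddadbacaddba')
  5 → (8, 'adcdcddadbacaddba')
  6 → (20, 'addba')
  7 → (23, 'ba')
  8 → (17, 'bacaddba')
  9 → (3, 'cacccadcdcddadbacaddba')
  10 → (0, 'cadcacccadcdcddadbacaddba')
  11 → (7, 'cadcdcddadbacaddba')
  12 → (19, 'caddba')
  13 → (6, 'ccadcdcddadbacaddba')
  14 → (5, 'cccadcdcddadbacaddba')
  15 → (10, 'cdcddadbacaddba')
  16 → (12, 'cddadbacaddba')
  17 → (14, 'dadbacaddba')
  18 → (22, 'dba')
  19 → (16, 'dbacaddba')
  20 → (2, 'dcacccadcdcddadbacaddba')
  21 → (9, 'dcdcddadbacaddba')
  22 → (11, 'dcddadbacaddba')
  23 → (13, 'ddadbacaddba')
  24 → (21, 'ddba')

SA = [24, 18, 4, 15, 1, 8, 20, 23, 17, 3, 0, 7, 19, 6, 5, 10, 12, 14, 22, 16, 2, 9, 11, 13, 21]
[i] adj suffixes → lcp
  [1] 24/18 → 1 ('a')
  [2] 18/4 → 2 ('ac')
  [3] 4/15 → 1 ('a')
  [4] 15/1 → 2 ('ad')
  [5] 1/8 → 3 ('adc')
  [6] 8/20 → 2 ('ad')
  [7] 20/23 → 0 ('')
  [8] 23/17 → 2 ('ba')
  [9] 17/3 → 0 ('')
  [10] 3/0 → 2 ('ca')
  [11] 0/7 → 4 ('cadc')
  [12] 7/19 → 3 ('cad')
  [13] 19/6 → 1 ('c')
  [14] 6/5 → 2 ('cc')
  [15] 5/10 → 1 ('c')
  [16] 10/12 → 2 ('cd')
  [17] 12/14 → 0 ('')
  [18] 14/22 → 1 ('d')
  [19] 22/16 → 3 ('dba')
  [20] 16/2 → 1 ('d')
  [21] 2/9 → 2 ('dc')
  [22] 9/11 → 3 ('dcd')
  [23] 11/13 → 1 ('d')
  [24] 13/21 → 2 ('dd')

n(n+1)/2 = 25·26/2 = 325
Σ LCP = 0 + 1 + 2 + 1 + 2 + 3 + 2 + 0 + 2 + 0 + 2 + 4 + 3 + 1 + 2 + 1 + 2 + 0 + 1 + 3 + 1 + 2 + 3 + 1 + 2 = 41
distinct = 325 − 41 = 284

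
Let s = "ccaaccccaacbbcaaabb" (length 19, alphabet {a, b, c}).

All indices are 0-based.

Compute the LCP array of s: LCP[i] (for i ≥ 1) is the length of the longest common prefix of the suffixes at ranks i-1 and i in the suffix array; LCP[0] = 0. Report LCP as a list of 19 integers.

rank | idx | suffix
   0 |  14 | aaabb
   1 |  15 | aabb
   2 |   8 | aacbbcaaabb
   3 |   2 | aaccccaacbbcaaabb
   4 |  16 | abb
   5 |   9 | acbbcaaabb
   6 |   3 | accccaacbbcaaabb
   7 |  18 | b
   8 |  17 | bb
   9 |  11 | bbcaaabb
  10 |  12 | bcaaabb
  11 |  13 | caaabb
  12 |   7 | caacbbcaaabb
  13 |   1 | caaccccaacbbcaaabb
  14 |  10 | cbbcaaabb
  15 |   6 | ccaacbbcaaabb
  16 |   0 | ccaaccccaacbbcaaabb
  17 |   5 | cccaacbbcaaabb
  18 |   4 | ccccaacbbcaaabb

SA = [14, 15, 8, 2, 16, 9, 3, 18, 17, 11, 12, 13, 7, 1, 10, 6, 0, 5, 4]
i: (SA[i-1],SA[i]) lcp shared
  1: (14,15) 2 'aa'
  2: (15,8) 2 'aa'
  3: (8,2) 3 'aac'
  4: (2,16) 1 'a'
  5: (16,9) 1 'a'
  6: (9,3) 2 'ac'
  7: (3,18) 0 ''
  8: (18,17) 1 'b'
  9: (17,11) 2 'bb'
  10: (11,12) 1 'b'
  11: (12,13) 0 ''
  12: (13,7) 3 'caa'
  13: (7,1) 4 'caac'
  14: (1,10) 1 'c'
  15: (10,6) 1 'c'
  16: (6,0) 5 'ccaac'
  17: (0,5) 2 'cc'
  18: (5,4) 3 'ccc'

[0, 2, 2, 3, 1, 1, 2, 0, 1, 2, 1, 0, 3, 4, 1, 1, 5, 2, 3]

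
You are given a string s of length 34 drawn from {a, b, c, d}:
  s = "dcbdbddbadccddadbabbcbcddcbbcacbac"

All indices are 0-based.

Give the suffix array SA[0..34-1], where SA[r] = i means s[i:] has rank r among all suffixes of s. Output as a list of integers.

sorted suffixes:
  #0 SA[0]=17  'abbcbcddcbbcacbac'
  #1 SA[1]=32  'ac'
  #2 SA[2]=29  'acbac'
  #3 SA[3]=14  'adbabbcbcddcbbcacbac'
  #4 SA[4]=8  'adccddadbabbcbcddcbbcacbac'
  #5 SA[5]=16  'babbcbcddcbbcacbac'
  #6 SA[6]=31  'bac'
  #7 SA[7]=7  'badccddadbabbcbcddcbbcacbac'
  #8 SA[8]=26  'bbcacbac'
  #9 SA[9]=18  'bbcbcddcbbcacbac'
  #10 SA[10]=27  'bcacbac'
  #11 SA[11]=19  'bcbcddcbbcacbac'
  #12 SA[12]=21  'bcddcbbcacbac'
  #13 SA[13]=2  'bdbddbadccddadbabbcbcddcbbcacbac'
  #14 SA[14]=4  'bddbadccddadbabbcbcddcbbcacbac'
  #15 SA[15]=33  'c'
  #16 SA[16]=28  'cacbac'
  #17 SA[17]=30  'cbac'
  #18 SA[18]=25  'cbbcacbac'
  #19 SA[19]=20  'cbcddcbbcacbac'
  #20 SA[20]=1  'cbdbddbadccddadbabbcbcddcbbcacbac'
  #21 SA[21]=10  'ccddadbabbcbcddcbbcacbac'
  #22 SA[22]=11  'cddadbabbcbcddcbbcacbac'
  #23 SA[23]=22  'cddcbbcacbac'
  #24 SA[24]=13  'dadbabbcbcddcbbcacbac'
  #25 SA[25]=15  'dbabbcbcddcbbcacbac'
  #26 SA[26]=6  'dbadccddadbabbcbcddcbbcacbac'
  #27 SA[27]=3  'dbddbadccddadbabbcbcddcbbcacbac'
  #28 SA[28]=24  'dcbbcacbac'
  #29 SA[29]=0  'dcbdbddbadccddadbabbcbcddcbbcacbac'
  #30 SA[30]=9  'dccddadbabbcbcddcbbcacbac'
  #31 SA[31]=12  'ddadbabbcbcddcbbcacbac'
  #32 SA[32]=5  'ddbadccddadbabbcbcddcbbcacbac'
  #33 SA[33]=23  'ddcbbcacbac'

[17, 32, 29, 14, 8, 16, 31, 7, 26, 18, 27, 19, 21, 2, 4, 33, 28, 30, 25, 20, 1, 10, 11, 22, 13, 15, 6, 3, 24, 0, 9, 12, 5, 23]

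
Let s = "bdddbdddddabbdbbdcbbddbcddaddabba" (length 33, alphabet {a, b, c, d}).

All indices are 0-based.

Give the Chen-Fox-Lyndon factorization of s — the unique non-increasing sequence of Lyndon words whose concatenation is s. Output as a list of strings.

emit factor 1: 'bdddbddddd' (i=0, period=10)
emit factor 2: 'abbdbbdcbbddbcddadd' (i=10, period=19)
emit factor 3: 'abb' (i=29, period=3)
emit factor 4: 'a' (i=32, period=1)

["bdddbddddd", "abbdbbdcbbddbcddadd", "abb", "a"]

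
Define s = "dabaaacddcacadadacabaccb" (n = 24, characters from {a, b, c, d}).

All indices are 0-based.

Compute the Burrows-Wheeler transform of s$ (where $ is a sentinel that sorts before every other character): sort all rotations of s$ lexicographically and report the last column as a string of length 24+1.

bbadcdcbadccaaadacaa$aadc

rank  rotation                   last
    0  $dabaaacddcacadadacabaccb  b
    1  aaacddcacadadacabaccb$dab  b
    2  aacddcacadadacabaccb$daba  a
    3  abaaacddcacadadacabaccb$d  d
    4  abaccb$dabaaacddcacadadac  c
    5  acabaccb$dabaaacddcacadad  d
    6  acadadacabaccb$dabaaacddc  c
    7  accb$dabaaacddcacadadacab  b
    8  acddcacadadacabaccb$dabaa  a
    9  adacabaccb$dabaaacddcacad  d
   10  adadacabaccb$dabaaacddcac  c
   11  b$dabaaacddcacadadacabacc  c
   12  baaacddcacadadacabaccb$da  a
   13  baccb$dabaaacddcacadadaca  a
   14  cabaccb$dabaaacddcacadada  a
   15  cacadadacabaccb$dabaaacdd  d
   16  cadadacabaccb$dabaaacddca  a
   17  cb$dabaaacddcacadadacabac  c
   18  ccb$dabaaacddcacadadacaba  a
   19  cddcacadadacabaccb$dabaaa  a
   20  dabaaacddcacadadacabaccb$  $
   21  dacabaccb$dabaaacddcacada  a
   22  dadacabaccb$dabaaacddcaca  a
   23  dcacadadacabaccb$dabaaacd  d
   24  ddcacadadacabaccb$dabaaac  c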